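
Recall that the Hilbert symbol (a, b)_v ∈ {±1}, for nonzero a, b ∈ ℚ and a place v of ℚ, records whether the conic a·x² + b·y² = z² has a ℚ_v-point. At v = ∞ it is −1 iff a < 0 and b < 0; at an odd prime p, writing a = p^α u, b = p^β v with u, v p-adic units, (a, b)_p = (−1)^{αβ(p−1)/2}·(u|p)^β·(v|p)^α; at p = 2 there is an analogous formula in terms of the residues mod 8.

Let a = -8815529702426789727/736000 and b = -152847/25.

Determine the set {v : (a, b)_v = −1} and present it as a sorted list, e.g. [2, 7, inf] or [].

[3, 5, 7, 23, 53, inf]

(a, b) ≡ (-885597405, -1887) mod (ℚ^×)²; places V = {2, 3, 5, 7, 11, 17, 23, 37, 53, ∞}.
(a,b)_5: α=-3, u≡1; β=-2, v≡3 (mod 5); (1|5)=+1, (3|5)=-1; sign (−1)^0·+1^-2·-1^-3 = -1.
(a,b)_∞: sgn(-885597405)=−, sgn(-1887)=−, so -1.
(a,b)_7: α=3, u≡4; β=0, v≡3 (mod 7); (4|7)=+1, (3|7)=-1; sign (−1)^0·+1^0·-1^3 = -1.
(a,b)_37: α=3, u≡8; β=1, v≡2 (mod 37); (8|37)=-1, (2|37)=-1; sign (−1)^0·-1^1·-1^3 = +1.
(a,b)_17: α=3, u≡2; β=1, v≡13 (mod 17); (2|17)=+1, (13|17)=+1; sign (−1)^0·+1^1·+1^3 = +1.
(a,b)_3: α=11, u≡1; β=5, v≡1 (mod 3); (1|3)=+1, (1|3)=+1; sign (−1)^1·+1^5·+1^11 = -1.
(a,b)_2: α=-8, β=0; u≡3, v≡1 (mod 8); ε(u)ε(v)=1·0, αω(v)=-8·0, βω(u)=0·1; sum ≡ 0  ⇒  +1.
(a,b)_53: α=1, u≡19; β=0, v≡32 (mod 53); (19|53)=-1, (32|53)=-1; sign (−1)^0·-1^0·-1^1 = -1.
(a,b)_23: α=-1, u≡17; β=0, v≡17 (mod 23); (17|23)=-1, (17|23)=-1; sign (−1)^0·-1^0·-1^-1 = -1.
(a,b)_11: α=1, u≡8; β=0, v≡3 (mod 11); (8|11)=-1, (3|11)=+1; sign (−1)^0·-1^0·+1^1 = +1.
|Ram(-885597405, -1887)| = 6, even; anisotropic at {3, 5, 7, 23, 53, ∞}.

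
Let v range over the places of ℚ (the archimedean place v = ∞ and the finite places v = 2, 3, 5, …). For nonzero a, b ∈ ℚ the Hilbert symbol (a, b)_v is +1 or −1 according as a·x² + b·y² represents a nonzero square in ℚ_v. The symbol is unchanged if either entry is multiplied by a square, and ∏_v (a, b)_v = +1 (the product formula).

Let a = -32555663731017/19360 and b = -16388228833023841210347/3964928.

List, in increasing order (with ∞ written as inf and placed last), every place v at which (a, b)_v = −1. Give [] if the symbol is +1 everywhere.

(a, b) ≡ (-1673976570, -966) mod (ℚ^×)²; places V = {2, 3, 5, 7, 11, 17, 19, 23, 29, 37, ∞}.
(a,b)_23: α=1, u≡12; β=1, v≡2 (mod 23); (12|23)=+1, (2|23)=+1; sign (−1)^1·+1^1·+1^1 = -1.
(a,b)_5: α=-1, u≡4; β=0, v≡1 (mod 5); (4|5)=+1, (1|5)=+1; sign (−1)^0·+1^0·+1^-1 = +1.
(a,b)_19: α=1, u≡14; β=2, v≡12 (mod 19); (14|19)=-1, (12|19)=-1; sign (−1)^0·-1^2·-1^1 = -1.
(a,b)_2: α=-5, β=-15; u≡3, v≡5 (mod 8); ε(u)ε(v)=1·0, αω(v)=-5·1, βω(u)=-15·1; sum ≡ 0  ⇒  +1.
(a,b)_17: α=1, u≡15; β=2, v≡14 (mod 17); (15|17)=+1, (14|17)=-1; sign (−1)^0·+1^2·-1^1 = -1.
(a,b)_7: α=5, u≡3; β=11, v≡2 (mod 7); (3|7)=-1, (2|7)=+1; sign (−1)^1·-1^11·+1^5 = +1.
(a,b)_29: α=1, u≡26; β=2, v≡16 (mod 29); (26|29)=-1, (16|29)=+1; sign (−1)^0·-1^2·+1^1 = +1.
(a,b)_11: α=-2, u≡4; β=-2, v≡7 (mod 11); (4|11)=+1, (7|11)=-1; sign (−1)^0·+1^-2·-1^-2 = +1.
(a,b)_3: α=5, u≡1; β=1, v≡2 (mod 3); (1|3)=+1, (2|3)=-1; sign (−1)^1·+1^1·-1^5 = +1.
(a,b)_37: α=1, u≡25; β=2, v≡11 (mod 37); (25|37)=+1, (11|37)=+1; sign (−1)^0·+1^2·+1^1 = +1.
(a,b)_∞: sgn(-1673976570)=−, sgn(-966)=−, so -1.
|Ram(-1673976570, -966)| = 4, even; anisotropic at {17, 19, 23, ∞}.

[17, 19, 23, inf]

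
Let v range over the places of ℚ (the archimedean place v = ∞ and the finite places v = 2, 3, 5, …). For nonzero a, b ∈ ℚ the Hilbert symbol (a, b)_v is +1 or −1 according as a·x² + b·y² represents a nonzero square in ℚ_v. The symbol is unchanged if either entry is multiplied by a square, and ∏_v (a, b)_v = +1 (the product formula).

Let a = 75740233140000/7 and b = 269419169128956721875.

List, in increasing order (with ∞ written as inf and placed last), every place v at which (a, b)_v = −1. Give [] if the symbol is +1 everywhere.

[5, 11, 13, 19]

(a, b) ≡ (798, 40755) mod (ℚ^×)²; places V = {2, 3, 5, 7, 11, 13, 19, ∞}.
(a,b)_11: α=2, u≡6; β=3, v≡4 (mod 11); (6|11)=-1, (4|11)=+1; sign (−1)^0·-1^3·+1^2 = -1.
(a,b)_7: α=-1, u≡2; β=2, v≡4 (mod 7); (2|7)=+1, (4|7)=+1; sign (−1)^0·+1^2·+1^-1 = +1.
(a,b)_3: α=3, u≡2; β=5, v≡1 (mod 3); (2|3)=-1, (1|3)=+1; sign (−1)^1·-1^5·+1^3 = +1.
(a,b)_19: α=3, u≡17; β=5, v≡17 (mod 19); (17|19)=+1, (17|19)=+1; sign (−1)^1·+1^5·+1^3 = -1.
(a,b)_5: α=4, u≡2; β=5, v≡1 (mod 5); (2|5)=-1, (1|5)=+1; sign (−1)^0·-1^5·+1^4 = -1.
(a,b)_2: α=5, β=0; u≡7, v≡3 (mod 8); ε(u)ε(v)=1·1, αω(v)=5·1, βω(u)=0·0; sum ≡ 0  ⇒  +1.
(a,b)_13: α=2, u≡7; β=3, v≡2 (mod 13); (7|13)=-1, (2|13)=-1; sign (−1)^0·-1^3·-1^2 = -1.
(a,b)_∞: sgn(798)=+, sgn(40755)=+, so +1.
|Ram(798, 40755)| = 4, even; anisotropic at {5, 11, 13, 19}.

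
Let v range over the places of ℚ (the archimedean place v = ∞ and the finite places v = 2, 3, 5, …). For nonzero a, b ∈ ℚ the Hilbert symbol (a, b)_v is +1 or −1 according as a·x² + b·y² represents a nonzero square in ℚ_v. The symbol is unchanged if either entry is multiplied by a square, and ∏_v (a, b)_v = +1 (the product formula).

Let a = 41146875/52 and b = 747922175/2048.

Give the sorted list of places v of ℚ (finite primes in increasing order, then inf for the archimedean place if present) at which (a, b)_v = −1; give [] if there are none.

(a, b) ≡ (95095, 2926) mod (ℚ^×)²; places V = {2, 3, 5, 7, 11, 13, 19, ∞}.
(a,b)_13: α=-1, u≡4; β=2, v≡9 (mod 13); (4|13)=+1, (9|13)=+1; sign (−1)^0·+1^2·+1^-1 = +1.
(a,b)_3: α=2, u≡1; β=0, v≡1 (mod 3); (1|3)=+1, (1|3)=+1; sign (−1)^0·+1^0·+1^2 = +1.
(a,b)_11: α=1, u≡8; β=3, v≡6 (mod 11); (8|11)=-1, (6|11)=-1; sign (−1)^1·-1^3·-1^1 = -1.
(a,b)_2: α=-2, β=-11; u≡7, v≡7 (mod 8); ε(u)ε(v)=1·1, αω(v)=-2·0, βω(u)=-11·0; sum ≡ 1  ⇒  -1.
(a,b)_19: α=1, u≡18; β=1, v≡2 (mod 19); (18|19)=-1, (2|19)=-1; sign (−1)^1·-1^1·-1^1 = -1.
(a,b)_5: α=5, u≡1; β=2, v≡4 (mod 5); (1|5)=+1, (4|5)=+1; sign (−1)^0·+1^2·+1^5 = +1.
(a,b)_7: α=1, u≡5; β=1, v≡5 (mod 7); (5|7)=-1, (5|7)=-1; sign (−1)^1·-1^1·-1^1 = -1.
(a,b)_∞: sgn(95095)=+, sgn(2926)=+, so +1.
|Ram(95095, 2926)| = 4, even; anisotropic at {2, 7, 11, 19}.

[2, 7, 11, 19]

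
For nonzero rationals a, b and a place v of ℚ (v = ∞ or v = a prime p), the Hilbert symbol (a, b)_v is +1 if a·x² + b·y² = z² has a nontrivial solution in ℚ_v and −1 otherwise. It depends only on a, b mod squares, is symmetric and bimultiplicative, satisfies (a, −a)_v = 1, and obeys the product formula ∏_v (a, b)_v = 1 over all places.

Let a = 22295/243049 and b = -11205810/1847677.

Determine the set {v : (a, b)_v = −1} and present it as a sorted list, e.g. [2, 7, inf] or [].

[2, 3, 7, 13]

Mod squares: a ≡ 455, b ≡ -2730. Check v ∈ {∞, 2, 3, 5, 7, 11, 13, 17, 29}.
v=11: a=11^0·(≡5), b=11^2·(≡3) mod 11; (5|11)=+1, (3|11)=+1; (−1)^{0·2·5}·(+1)^2·(+1)^0 = +1.
v=29: a=29^-2·(≡6), b=29^-2·(≡1) mod 29; (6|29)=+1, (1|29)=+1; (−1)^{-2·-2·14}·(+1)^-2·(+1)^-2 = +1.
v=3: a=3^0·(≡2), b=3^3·(≡2) mod 3; (2|3)=-1, (2|3)=-1; (−1)^{0·3·1}·(-1)^3·(-1)^0 = -1.
v=13: a=13^1·(≡12), b=13^-3·(≡11) mod 13; (12|13)=+1, (11|13)=-1; (−1)^{1·-3·6}·(+1)^-3·(-1)^1 = -1.
v=2: v_2(a)=0, v_2(b)=1; units ≡ 7, 3 (mod 8); ε·ε+αω+βω = 1·1+0·1+1·0 ≡ 1  ⇒  (a,b)_2 = -1.
v=∞: 455 > 0 and -2730 < 0  ⇒  (a,b)_∞ = +1.
v=5: a=5^1·(≡1), b=5^1·(≡4) mod 5; (1|5)=+1, (4|5)=+1; (−1)^{1·1·2}·(+1)^1·(+1)^1 = +1.
v=17: a=17^-2·(≡1), b=17^0·(≡11) mod 17; (1|17)=+1, (11|17)=-1; (−1)^{-2·0·8}·(+1)^0·(-1)^-2 = +1.
v=7: a=7^3·(≡1), b=7^3·(≡1) mod 7; (1|7)=+1, (1|7)=+1; (−1)^{3·3·3}·(+1)^3·(+1)^3 = -1.
Ram(455, -2730) = {2, 3, 7, 13}; no ℚ_2-point on the conic.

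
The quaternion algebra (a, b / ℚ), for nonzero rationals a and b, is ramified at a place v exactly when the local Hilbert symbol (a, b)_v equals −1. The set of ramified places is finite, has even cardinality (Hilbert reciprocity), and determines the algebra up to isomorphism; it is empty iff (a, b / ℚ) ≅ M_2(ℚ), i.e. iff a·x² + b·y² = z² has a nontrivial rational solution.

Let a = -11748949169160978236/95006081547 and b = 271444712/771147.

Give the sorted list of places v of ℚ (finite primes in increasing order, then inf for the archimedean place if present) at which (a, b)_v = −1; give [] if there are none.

[11, 17]

Mod squares: a ≡ -357, b ≡ 7854. Check v ∈ {∞, 2, 3, 7, 11, 13, 17, 19, 23, 29}.
v=∞: -357 < 0 and 7854 > 0  ⇒  (a,b)_∞ = +1.
v=13: a=13^-6·(≡6), b=13^-4·(≡6) mod 13; (6|13)=-1, (6|13)=-1; (−1)^{-6·-4·6}·(-1)^-4·(-1)^-6 = +1.
v=11: a=11^2·(≡8), b=11^1·(≡10) mod 11; (8|11)=-1, (10|11)=-1; (−1)^{2·1·5}·(-1)^1·(-1)^2 = -1.
v=3: a=3^-9·(≡1), b=3^-3·(≡2) mod 3; (1|3)=+1, (2|3)=-1; (−1)^{-9·-3·1}·(+1)^-3·(-1)^-9 = +1.
v=19: a=19^2·(≡7), b=19^0·(≡7) mod 19; (7|19)=+1, (7|19)=+1; (−1)^{2·0·9}·(+1)^0·(+1)^2 = +1.
v=2: v_2(a)=2, v_2(b)=3; units ≡ 3, 7 (mod 8); ε·ε+αω+βω = 1·1+2·0+3·1 ≡ 0  ⇒  (a,b)_2 = +1.
v=7: a=7^5·(≡3), b=7^3·(≡1) mod 7; (3|7)=-1, (1|7)=+1; (−1)^{5·3·3}·(-1)^3·(+1)^5 = +1.
v=23: a=23^4·(≡15), b=23^2·(≡7) mod 23; (15|23)=-1, (7|23)=-1; (−1)^{4·2·11}·(-1)^2·(-1)^4 = +1.
v=29: a=29^2·(≡24), b=29^0·(≡9) mod 29; (24|29)=+1, (9|29)=+1; (−1)^{2·0·14}·(+1)^0·(+1)^2 = +1.
v=17: a=17^1·(≡8), b=17^1·(≡12) mod 17; (8|17)=+1, (12|17)=-1; (−1)^{1·1·8}·(+1)^1·(-1)^1 = -1.
|Ram(-357, 7854)| = 2, even; anisotropic at {11, 17}.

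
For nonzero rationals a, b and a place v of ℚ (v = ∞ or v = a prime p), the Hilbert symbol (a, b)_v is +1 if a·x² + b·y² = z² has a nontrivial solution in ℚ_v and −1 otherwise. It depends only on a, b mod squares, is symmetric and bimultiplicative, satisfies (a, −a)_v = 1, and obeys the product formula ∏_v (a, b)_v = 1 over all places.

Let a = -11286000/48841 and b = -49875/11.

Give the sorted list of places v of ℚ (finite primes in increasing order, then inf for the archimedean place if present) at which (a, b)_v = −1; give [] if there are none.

[3, 5, 19, inf]

(a, b) ≡ (-3135, -21945) mod (ℚ^×)²; places V = {2, 3, 5, 7, 11, 13, 17, 19, ∞}.
(a,b)_2: α=4, β=0; u≡1, v≡7 (mod 8); ε(u)ε(v)=0·1, αω(v)=4·0, βω(u)=0·0; sum ≡ 0  ⇒  +1.
(a,b)_11: α=1, u≡3; β=-1, v≡10 (mod 11); (3|11)=+1, (10|11)=-1; sign (−1)^1·+1^-1·-1^1 = +1.
(a,b)_19: α=1, u≡17; β=1, v≡17 (mod 19); (17|19)=+1, (17|19)=+1; sign (−1)^1·+1^1·+1^1 = -1.
(a,b)_7: α=0, u≡1; β=1, v≡2 (mod 7); (1|7)=+1, (2|7)=+1; sign (−1)^0·+1^1·+1^0 = +1.
(a,b)_3: α=3, u≡2; β=1, v≡2 (mod 3); (2|3)=-1, (2|3)=-1; sign (−1)^1·-1^1·-1^3 = -1.
(a,b)_13: α=-2, u≡5; β=0, v≡10 (mod 13); (5|13)=-1, (10|13)=+1; sign (−1)^0·-1^0·+1^-2 = +1.
(a,b)_5: α=3, u≡2; β=3, v≡1 (mod 5); (2|5)=-1, (1|5)=+1; sign (−1)^0·-1^3·+1^3 = -1.
(a,b)_17: α=-2, u≡6; β=0, v≡8 (mod 17); (6|17)=-1, (8|17)=+1; sign (−1)^0·-1^0·+1^-2 = +1.
(a,b)_∞: sgn(-3135)=−, sgn(-21945)=−, so -1.
|Ram(-3135, -21945)| = 4, even; anisotropic at {3, 5, 19, ∞}.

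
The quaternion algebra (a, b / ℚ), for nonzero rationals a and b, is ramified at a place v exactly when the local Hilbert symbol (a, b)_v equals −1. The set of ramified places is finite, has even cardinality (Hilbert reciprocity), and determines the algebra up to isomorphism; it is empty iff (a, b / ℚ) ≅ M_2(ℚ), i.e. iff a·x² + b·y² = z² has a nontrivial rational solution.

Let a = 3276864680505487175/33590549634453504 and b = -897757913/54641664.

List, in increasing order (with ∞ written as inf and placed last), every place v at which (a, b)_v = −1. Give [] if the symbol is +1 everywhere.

[2, 47]

(a, b) ≡ (47, -17) mod (ℚ^×)²; places V = {2, 3, 5, 7, 11, 13, 17, 23, 43, 47, ∞}.
(a,b)_7: α=-6, u≡5; β=-2, v≡4 (mod 7); (5|7)=-1, (4|7)=+1; sign (−1)^0·-1^-2·+1^-6 = +1.
(a,b)_11: α=-4, u≡5; β=-2, v≡3 (mod 11); (5|11)=+1, (3|11)=+1; sign (−1)^0·+1^-2·+1^-4 = +1.
(a,b)_∞: sgn(47)=+, sgn(-17)=−, so +1.
(a,b)_3: α=-2, u≡2; β=-2, v≡1 (mod 3); (2|3)=-1, (1|3)=+1; sign (−1)^0·-1^-2·+1^-2 = +1.
(a,b)_23: α=-2, u≡3; β=0, v≡12 (mod 23); (3|23)=+1, (12|23)=+1; sign (−1)^0·+1^0·+1^-2 = +1.
(a,b)_47: α=1, u≡42; β=0, v≡45 (mod 47); (42|47)=+1, (45|47)=-1; sign (−1)^0·+1^0·-1^1 = -1.
(a,b)_2: α=-12, β=-10; u≡7, v≡7 (mod 8); ε(u)ε(v)=1·1, αω(v)=-12·0, βω(u)=-10·0; sum ≡ 1  ⇒  -1.
(a,b)_5: α=2, u≡3; β=0, v≡3 (mod 5); (3|5)=-1, (3|5)=-1; sign (−1)^0·-1^0·-1^2 = +1.
(a,b)_13: α=8, u≡8; β=4, v≡12 (mod 13); (8|13)=-1, (12|13)=+1; sign (−1)^0·-1^4·+1^8 = +1.
(a,b)_43: α=4, u≡25; β=2, v≡20 (mod 43); (25|43)=+1, (20|43)=-1; sign (−1)^0·+1^2·-1^4 = +1.
(a,b)_17: α=0, u≡1; β=1, v≡8 (mod 17); (1|17)=+1, (8|17)=+1; sign (−1)^0·+1^1·+1^0 = +1.
|Ram(47, -17)| = 2, even; anisotropic at {2, 47}.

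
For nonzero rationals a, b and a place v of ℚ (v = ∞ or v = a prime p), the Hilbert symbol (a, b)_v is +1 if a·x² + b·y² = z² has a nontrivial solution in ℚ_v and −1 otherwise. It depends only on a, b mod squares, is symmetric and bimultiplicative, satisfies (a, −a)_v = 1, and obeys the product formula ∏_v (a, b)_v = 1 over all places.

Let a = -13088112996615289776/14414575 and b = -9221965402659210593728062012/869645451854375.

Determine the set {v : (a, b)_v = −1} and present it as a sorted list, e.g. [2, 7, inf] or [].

(a, b) ≡ (-2093, -41041) mod (ℚ^×)²; places V = {2, 3, 5, 7, 11, 13, 17, 19, 23, 29, 31, 41, ∞}.
(a,b)_7: α=-3, u≡1; β=-9, v≡3 (mod 7); (1|7)=+1, (3|7)=-1; sign (−1)^1·+1^-9·-1^-3 = +1.
(a,b)_41: α=-2, u≡21; β=-1, v≡34 (mod 41); (21|41)=+1, (34|41)=-1; sign (−1)^0·+1^-1·-1^-2 = +1.
(a,b)_2: α=4, β=2; u≡3, v≡7 (mod 8); ε(u)ε(v)=1·1, αω(v)=4·0, βω(u)=2·1; sum ≡ 1  ⇒  -1.
(a,b)_31: α=2, u≡24; β=4, v≡27 (mod 31); (24|31)=-1, (27|31)=-1; sign (−1)^0·-1^4·-1^2 = +1.
(a,b)_5: α=-2, u≡3; β=-4, v≡4 (mod 5); (3|5)=-1, (4|5)=+1; sign (−1)^0·-1^-4·+1^-2 = +1.
(a,b)_23: α=3, u≡2; β=4, v≡5 (mod 23); (2|23)=+1, (5|23)=-1; sign (−1)^0·+1^4·-1^3 = -1.
(a,b)_3: α=6, u≡1; β=4, v≡2 (mod 3); (1|3)=+1, (2|3)=-1; sign (−1)^0·+1^4·-1^6 = +1.
(a,b)_17: α=0, u≡8; β=2, v≡5 (mod 17); (8|17)=+1, (5|17)=-1; sign (−1)^0·+1^2·-1^0 = +1.
(a,b)_13: α=3, u≡6; β=3, v≡2 (mod 13); (6|13)=-1, (2|13)=-1; sign (−1)^0·-1^3·-1^3 = +1.
(a,b)_∞: sgn(-2093)=−, sgn(-41041)=−, so -1.
(a,b)_11: α=2, u≡8; β=3, v≡1 (mod 11); (8|11)=-1, (1|11)=+1; sign (−1)^0·-1^3·+1^2 = -1.
(a,b)_19: α=2, u≡1; β=4, v≡2 (mod 19); (1|19)=+1, (2|19)=-1; sign (−1)^0·+1^4·-1^2 = +1.
(a,b)_29: α=0, u≡22; β=-2, v≡7 (mod 29); (22|29)=+1, (7|29)=+1; sign (−1)^0·+1^-2·+1^0 = +1.
(-2093, -41041 / ℚ) ramifies at {2, 11, 23, ∞}: a division algebra.

[2, 11, 23, inf]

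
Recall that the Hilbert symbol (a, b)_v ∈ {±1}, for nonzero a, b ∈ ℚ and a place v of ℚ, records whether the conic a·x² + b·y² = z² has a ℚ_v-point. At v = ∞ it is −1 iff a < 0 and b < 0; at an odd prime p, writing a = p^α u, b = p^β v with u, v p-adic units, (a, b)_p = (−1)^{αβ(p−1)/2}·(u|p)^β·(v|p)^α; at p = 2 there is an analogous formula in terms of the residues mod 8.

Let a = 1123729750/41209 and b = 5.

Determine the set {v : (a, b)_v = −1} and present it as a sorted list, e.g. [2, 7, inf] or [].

Mod squares: a ≡ 24310, b ≡ 5. Check v ∈ {∞, 2, 5, 7, 11, 13, 17, 29, 43}.
v=11: a=11^1·(≡10), b=11^0·(≡5) mod 11; (10|11)=-1, (5|11)=+1; (−1)^{1·0·5}·(-1)^0·(+1)^1 = +1.
v=17: a=17^1·(≡4), b=17^0·(≡5) mod 17; (4|17)=+1, (5|17)=-1; (−1)^{1·0·8}·(+1)^0·(-1)^1 = -1.
v=13: a=13^1·(≡7), b=13^0·(≡5) mod 13; (7|13)=-1, (5|13)=-1; (−1)^{1·0·6}·(-1)^0·(-1)^1 = -1.
v=∞: 24310 > 0 and 5 > 0  ⇒  (a,b)_∞ = +1.
v=43: a=43^2·(≡25), b=43^0·(≡5) mod 43; (25|43)=+1, (5|43)=-1; (−1)^{2·0·21}·(+1)^0·(-1)^2 = +1.
v=7: a=7^-2·(≡3), b=7^0·(≡5) mod 7; (3|7)=-1, (5|7)=-1; (−1)^{-2·0·3}·(-1)^0·(-1)^-2 = +1.
v=5: a=5^3·(≡2), b=5^1·(≡1) mod 5; (2|5)=-1, (1|5)=+1; (−1)^{3·1·2}·(-1)^1·(+1)^3 = -1.
v=29: a=29^-2·(≡17), b=29^0·(≡5) mod 29; (17|29)=-1, (5|29)=+1; (−1)^{-2·0·14}·(-1)^0·(+1)^-2 = +1.
v=2: v_2(a)=1, v_2(b)=0; units ≡ 3, 5 (mod 8); ε·ε+αω+βω = 1·0+1·1+0·1 ≡ 1  ⇒  (a,b)_2 = -1.
(24310, 5 / ℚ) ramifies at {2, 5, 13, 17}: a division algebra.

[2, 5, 13, 17]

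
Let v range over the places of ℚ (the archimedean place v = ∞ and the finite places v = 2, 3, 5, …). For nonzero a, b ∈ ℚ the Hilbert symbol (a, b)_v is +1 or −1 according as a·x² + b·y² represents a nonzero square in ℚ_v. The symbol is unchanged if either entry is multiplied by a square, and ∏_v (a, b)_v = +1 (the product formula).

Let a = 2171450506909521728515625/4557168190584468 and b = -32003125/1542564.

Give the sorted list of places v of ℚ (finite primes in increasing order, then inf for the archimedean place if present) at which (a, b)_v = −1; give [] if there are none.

(a, b) ≡ (245157, -1045) mod (ℚ^×)²; places V = {2, 3, 5, 7, 11, 13, 17, 19, 23, ∞}.
(a,b)_5: α=12, u≡2; β=5, v≡1 (mod 5); (2|5)=-1, (1|5)=+1; sign (−1)^0·-1^5·+1^12 = -1.
(a,b)_23: α=-7, u≡14; β=-2, v≡1 (mod 23); (14|23)=-1, (1|23)=+1; sign (−1)^0·-1^-2·+1^-7 = +1.
(a,b)_17: α=-1, u≡12; β=0, v≡4 (mod 17); (12|17)=-1, (4|17)=+1; sign (−1)^0·-1^0·+1^-1 = +1.
(a,b)_13: α=2, u≡4; β=0, v≡8 (mod 13); (4|13)=+1, (8|13)=-1; sign (−1)^0·+1^0·-1^2 = +1.
(a,b)_19: α=3, u≡10; β=1, v≡15 (mod 19); (10|19)=-1, (15|19)=-1; sign (−1)^1·-1^1·-1^3 = -1.
(a,b)_3: α=-9, u≡2; β=-6, v≡2 (mod 3); (2|3)=-1, (2|3)=-1; sign (−1)^0·-1^-6·-1^-9 = -1.
(a,b)_2: α=-2, β=-2; u≡5, v≡3 (mod 8); ε(u)ε(v)=0·1, αω(v)=-2·1, βω(u)=-2·1; sum ≡ 0  ⇒  +1.
(a,b)_7: α=8, u≡5; β=2, v≡5 (mod 7); (5|7)=-1, (5|7)=-1; sign (−1)^0·-1^2·-1^8 = +1.
(a,b)_∞: sgn(245157)=+, sgn(-1045)=−, so +1.
(a,b)_11: α=3, u≡4; β=1, v≡4 (mod 11); (4|11)=+1, (4|11)=+1; sign (−1)^1·+1^1·+1^3 = -1.
(245157, -1045 / ℚ) ramifies at {3, 5, 11, 19}: a division algebra.

[3, 5, 11, 19]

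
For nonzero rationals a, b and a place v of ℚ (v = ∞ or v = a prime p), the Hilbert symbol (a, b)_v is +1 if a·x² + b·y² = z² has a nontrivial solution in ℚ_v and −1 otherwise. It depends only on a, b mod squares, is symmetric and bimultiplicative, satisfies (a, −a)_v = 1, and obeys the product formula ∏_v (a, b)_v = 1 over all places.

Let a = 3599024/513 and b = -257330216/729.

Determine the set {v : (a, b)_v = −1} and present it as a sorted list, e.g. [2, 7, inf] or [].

Mod squares: a ≡ 627, b ≡ -26. Check v ∈ {∞, 2, 3, 11, 13, 19}.
v=11: a=11^3·(≡6), b=11^4·(≡8) mod 11; (6|11)=-1, (8|11)=-1; (−1)^{3·4·5}·(-1)^4·(-1)^3 = -1.
v=∞: 627 > 0 and -26 < 0  ⇒  (a,b)_∞ = +1.
v=13: a=13^2·(≡9), b=13^3·(≡2) mod 13; (9|13)=+1, (2|13)=-1; (−1)^{2·3·6}·(+1)^3·(-1)^2 = +1.
v=3: a=3^-3·(≡2), b=3^-6·(≡1) mod 3; (2|3)=-1, (1|3)=+1; (−1)^{-3·-6·1}·(-1)^-6·(+1)^-3 = +1.
v=2: v_2(a)=4, v_2(b)=3; units ≡ 3, 3 (mod 8); ε·ε+αω+βω = 1·1+4·1+3·1 ≡ 0  ⇒  (a,b)_2 = +1.
v=19: a=19^-1·(≡15), b=19^0·(≡12) mod 19; (15|19)=-1, (12|19)=-1; (−1)^{-1·0·9}·(-1)^0·(-1)^-1 = -1.
(627, -26 / ℚ) ramifies at {11, 19}: a division algebra.

[11, 19]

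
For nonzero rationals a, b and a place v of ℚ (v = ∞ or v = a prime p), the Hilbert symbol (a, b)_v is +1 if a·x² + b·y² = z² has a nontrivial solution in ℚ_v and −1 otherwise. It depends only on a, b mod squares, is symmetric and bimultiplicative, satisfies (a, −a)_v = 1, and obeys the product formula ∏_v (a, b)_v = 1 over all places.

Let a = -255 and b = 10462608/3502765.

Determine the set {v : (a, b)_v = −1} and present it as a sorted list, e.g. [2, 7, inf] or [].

[3, 13, 17, 23]

(a, b) ≡ (-255, 76245) mod (ℚ^×)²; places V = {2, 3, 5, 7, 13, 17, 23, 29, ∞}.
(a,b)_∞: sgn(-255)=−, sgn(76245)=+, so +1.
(a,b)_7: α=0, u≡4; β=-2, v≡2 (mod 7); (4|7)=+1, (2|7)=+1; sign (−1)^0·+1^-2·+1^0 = +1.
(a,b)_2: α=0, β=4; u≡1, v≡5 (mod 8); ε(u)ε(v)=0·0, αω(v)=0·1, βω(u)=4·0; sum ≡ 0  ⇒  +1.
(a,b)_13: α=0, u≡5; β=1, v≡2 (mod 13); (5|13)=-1, (2|13)=-1; sign (−1)^0·-1^1·-1^0 = -1.
(a,b)_29: α=0, u≡6; β=-2, v≡9 (mod 29); (6|29)=+1, (9|29)=+1; sign (−1)^0·+1^-2·+1^0 = +1.
(a,b)_5: α=1, u≡4; β=-1, v≡1 (mod 5); (4|5)=+1, (1|5)=+1; sign (−1)^0·+1^-1·+1^1 = +1.
(a,b)_17: α=1, u≡2; β=-1, v≡12 (mod 17); (2|17)=+1, (12|17)=-1; sign (−1)^0·+1^-1·-1^1 = -1.
(a,b)_23: α=0, u≡21; β=1, v≡16 (mod 23); (21|23)=-1, (16|23)=+1; sign (−1)^0·-1^1·+1^0 = -1.
(a,b)_3: α=1, u≡2; β=7, v≡2 (mod 3); (2|3)=-1, (2|3)=-1; sign (−1)^1·-1^7·-1^1 = -1.
Ram(-255, 76245) = {3, 13, 17, 23}; no ℚ_3-point on the conic.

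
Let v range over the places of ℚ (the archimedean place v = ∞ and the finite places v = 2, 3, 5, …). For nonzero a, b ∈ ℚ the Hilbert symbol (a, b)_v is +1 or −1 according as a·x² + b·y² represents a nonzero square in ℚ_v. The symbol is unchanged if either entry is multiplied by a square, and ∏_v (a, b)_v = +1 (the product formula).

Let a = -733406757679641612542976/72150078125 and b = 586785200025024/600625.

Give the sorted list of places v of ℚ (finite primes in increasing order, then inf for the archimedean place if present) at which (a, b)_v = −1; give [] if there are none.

[2, 23]

Mod squares: a ≡ -805, b ≡ 319. Check v ∈ {∞, 2, 3, 5, 7, 11, 13, 23, 29, 31}.
v=11: a=11^2·(≡4), b=11^1·(≡10) mod 11; (4|11)=+1, (10|11)=-1; (−1)^{2·1·5}·(+1)^1·(-1)^2 = +1.
v=31: a=31^-4·(≡20), b=31^-2·(≡18) mod 31; (20|31)=+1, (18|31)=+1; (−1)^{-4·-2·15}·(+1)^-2·(+1)^-4 = +1.
v=3: a=3^10·(≡2), b=3^8·(≡1) mod 3; (2|3)=-1, (1|3)=+1; (−1)^{10·8·1}·(-1)^8·(+1)^10 = +1.
v=23: a=23^3·(≡7), b=23^2·(≡7) mod 23; (7|23)=-1, (7|23)=-1; (−1)^{3·2·11}·(-1)^2·(-1)^3 = -1.
v=7: a=7^3·(≡2), b=7^2·(≡1) mod 7; (2|7)=+1, (1|7)=+1; (−1)^{3·2·3}·(+1)^2·(+1)^3 = +1.
v=2: v_2(a)=10, v_2(b)=6; units ≡ 3, 7 (mod 8); ε·ε+αω+βω = 1·1+10·0+6·1 ≡ 1  ⇒  (a,b)_2 = -1.
v=29: a=29^2·(≡5), b=29^1·(≡11) mod 29; (5|29)=+1, (11|29)=-1; (−1)^{2·1·14}·(+1)^1·(-1)^2 = +1.
v=∞: -805 < 0 and 319 > 0  ⇒  (a,b)_∞ = +1.
v=13: a=13^4·(≡12), b=13^2·(≡2) mod 13; (12|13)=+1, (2|13)=-1; (−1)^{4·2·6}·(+1)^2·(-1)^4 = +1.
v=5: a=5^-7·(≡4), b=5^-4·(≡4) mod 5; (4|5)=+1, (4|5)=+1; (−1)^{-7·-4·2}·(+1)^-4·(+1)^-7 = +1.
|Ram(-805, 319)| = 2, even; anisotropic at {2, 23}.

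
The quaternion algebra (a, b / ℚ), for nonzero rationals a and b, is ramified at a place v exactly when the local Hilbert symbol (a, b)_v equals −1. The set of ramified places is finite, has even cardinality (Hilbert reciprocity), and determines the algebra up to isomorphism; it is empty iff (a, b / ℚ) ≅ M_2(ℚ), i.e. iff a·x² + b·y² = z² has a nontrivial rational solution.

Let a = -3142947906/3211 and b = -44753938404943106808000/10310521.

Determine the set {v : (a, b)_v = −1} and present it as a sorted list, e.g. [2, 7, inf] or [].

[2, 19, 41, inf]

Mod squares: a ≡ -1671734, b ≡ -555. Check v ∈ {∞, 2, 3, 5, 7, 13, 19, 29, 37, 41}.
v=2: v_2(a)=1, v_2(b)=6; units ≡ 5, 5 (mod 8); ε·ε+αω+βω = 0·0+1·1+6·1 ≡ 1  ⇒  (a,b)_2 = -1.
v=5: a=5^0·(≡4), b=5^3·(≡1) mod 5; (4|5)=+1, (1|5)=+1; (−1)^{0·3·2}·(+1)^3·(+1)^0 = +1.
v=37: a=37^1·(≡20), b=37^3·(≡22) mod 37; (20|37)=-1, (22|37)=-1; (−1)^{1·3·18}·(-1)^3·(-1)^1 = +1.
v=7: a=7^2·(≡5), b=7^2·(≡6) mod 7; (5|7)=-1, (6|7)=-1; (−1)^{2·2·3}·(-1)^2·(-1)^2 = +1.
v=13: a=13^-2·(≡1), b=13^-4·(≡4) mod 13; (1|13)=+1, (4|13)=+1; (−1)^{-2·-4·6}·(+1)^-4·(+1)^-2 = +1.
v=41: a=41^1·(≡5), b=41^2·(≡11) mod 41; (5|41)=+1, (11|41)=-1; (−1)^{1·2·20}·(+1)^2·(-1)^1 = -1.
v=29: a=29^1·(≡6), b=29^2·(≡20) mod 29; (6|29)=+1, (20|29)=+1; (−1)^{1·2·14}·(+1)^2·(+1)^1 = +1.
v=∞: -1671734 < 0 and -555 < 0  ⇒  (a,b)_∞ = -1.
v=3: a=3^6·(≡1), b=3^13·(≡1) mod 3; (1|3)=+1, (1|3)=+1; (−1)^{6·13·1}·(+1)^13·(+1)^6 = +1.
v=19: a=19^-1·(≡8), b=19^-2·(≡13) mod 19; (8|19)=-1, (13|19)=-1; (−1)^{-1·-2·9}·(-1)^-2·(-1)^-1 = -1.
(-1671734, -555 / ℚ) ramifies at {2, 19, 41, ∞}: a division algebra.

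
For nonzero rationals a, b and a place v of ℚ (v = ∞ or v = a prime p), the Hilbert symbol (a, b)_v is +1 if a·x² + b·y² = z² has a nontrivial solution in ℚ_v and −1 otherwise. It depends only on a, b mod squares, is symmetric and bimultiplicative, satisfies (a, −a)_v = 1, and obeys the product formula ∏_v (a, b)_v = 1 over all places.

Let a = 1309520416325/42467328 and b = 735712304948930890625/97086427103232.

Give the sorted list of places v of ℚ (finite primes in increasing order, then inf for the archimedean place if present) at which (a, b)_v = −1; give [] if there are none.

[2, 11, 17, 23]

Mod squares: a ≡ 206074, b ≡ 14674. Check v ∈ {∞, 2, 3, 5, 7, 11, 17, 19, 23, 29, 31}.
v=2: v_2(a)=-19, v_2(b)=-25; units ≡ 5, 1 (mod 8); ε·ε+αω+βω = 0·0+-19·0+-25·1 ≡ 1  ⇒  (a,b)_2 = -1.
v=31: a=31^2·(≡17), b=31^2·(≡6) mod 31; (17|31)=-1, (6|31)=-1; (−1)^{2·2·15}·(-1)^2·(-1)^2 = +1.
v=7: a=7^0·(≡2), b=7^-2·(≡2) mod 7; (2|7)=+1, (2|7)=+1; (−1)^{0·-2·3}·(+1)^-2·(+1)^0 = +1.
v=29: a=29^1·(≡13), b=29^1·(≡6) mod 29; (13|29)=+1, (6|29)=+1; (−1)^{1·1·14}·(+1)^1·(+1)^1 = +1.
v=∞: 206074 > 0 and 14674 > 0  ⇒  (a,b)_∞ = +1.
v=23: a=23^2·(≡20), b=23^3·(≡21) mod 23; (20|23)=-1, (21|23)=-1; (−1)^{2·3·11}·(-1)^3·(-1)^2 = -1.
v=5: a=5^2·(≡1), b=5^6·(≡1) mod 5; (1|5)=+1, (1|5)=+1; (−1)^{2·6·2}·(+1)^6·(+1)^2 = +1.
v=11: a=11^1·(≡3), b=11^3·(≡3) mod 11; (3|11)=+1, (3|11)=+1; (−1)^{1·3·5}·(+1)^3·(+1)^1 = -1.
v=3: a=3^-4·(≡1), b=3^-10·(≡1) mod 3; (1|3)=+1, (1|3)=+1; (−1)^{-4·-10·1}·(+1)^-10·(+1)^-4 = +1.
v=19: a=19^1·(≡5), b=19^2·(≡4) mod 19; (5|19)=+1, (4|19)=+1; (−1)^{1·2·9}·(+1)^2·(+1)^1 = +1.
v=17: a=17^1·(≡2), b=17^2·(≡12) mod 17; (2|17)=+1, (12|17)=-1; (−1)^{1·2·8}·(+1)^2·(-1)^1 = -1.
|Ram(206074, 14674)| = 4, even; anisotropic at {2, 11, 17, 23}.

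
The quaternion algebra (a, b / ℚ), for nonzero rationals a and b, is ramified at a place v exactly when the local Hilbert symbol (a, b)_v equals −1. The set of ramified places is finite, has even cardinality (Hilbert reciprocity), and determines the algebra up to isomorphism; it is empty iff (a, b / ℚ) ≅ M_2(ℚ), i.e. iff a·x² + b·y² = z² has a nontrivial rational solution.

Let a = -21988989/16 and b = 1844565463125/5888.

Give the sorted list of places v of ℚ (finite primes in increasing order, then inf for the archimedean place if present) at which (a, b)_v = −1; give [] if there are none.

[2, 7, 11, 23]

Mod squares: a ≡ -271469, b ≡ 1900283. Check v ∈ {∞, 2, 3, 5, 7, 11, 23, 29, 37}.
v=7: a=7^0·(≡3), b=7^3·(≡2) mod 7; (3|7)=-1, (2|7)=+1; (−1)^{0·3·3}·(-1)^3·(+1)^0 = -1.
v=2: v_2(a)=-4, v_2(b)=-8; units ≡ 3, 3 (mod 8); ε·ε+αω+βω = 1·1+-4·1+-8·1 ≡ 1  ⇒  (a,b)_2 = -1.
v=23: a=23^1·(≡20), b=23^-1·(≡21) mod 23; (20|23)=-1, (21|23)=-1; (−1)^{1·-1·11}·(-1)^-1·(-1)^1 = -1.
v=3: a=3^4·(≡1), b=3^6·(≡2) mod 3; (1|3)=+1, (2|3)=-1; (−1)^{4·6·1}·(+1)^6·(-1)^4 = +1.
v=5: a=5^0·(≡1), b=5^4·(≡2) mod 5; (1|5)=+1, (2|5)=-1; (−1)^{0·4·2}·(+1)^4·(-1)^0 = +1.
v=37: a=37^1·(≡16), b=37^1·(≡26) mod 37; (16|37)=+1, (26|37)=+1; (−1)^{1·1·18}·(+1)^1·(+1)^1 = +1.
v=∞: -271469 < 0 and 1900283 > 0  ⇒  (a,b)_∞ = +1.
v=29: a=29^1·(≡5), b=29^1·(≡28) mod 29; (5|29)=+1, (28|29)=+1; (−1)^{1·1·14}·(+1)^1·(+1)^1 = +1.
v=11: a=11^1·(≡4), b=11^1·(≡9) mod 11; (4|11)=+1, (9|11)=+1; (−1)^{1·1·5}·(+1)^1·(+1)^1 = -1.
(-271469, 1900283 / ℚ) ramifies at {2, 7, 11, 23}: a division algebra.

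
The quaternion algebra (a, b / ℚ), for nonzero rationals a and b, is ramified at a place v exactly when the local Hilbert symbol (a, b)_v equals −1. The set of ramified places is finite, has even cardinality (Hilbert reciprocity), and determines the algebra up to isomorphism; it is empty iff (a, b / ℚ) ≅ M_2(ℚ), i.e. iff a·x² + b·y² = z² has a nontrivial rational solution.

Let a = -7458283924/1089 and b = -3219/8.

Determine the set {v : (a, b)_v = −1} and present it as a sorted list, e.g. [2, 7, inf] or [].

[2, 3, 29, inf]

(a, b) ≡ (-776581, -6438) mod (ℚ^×)²; places V = {2, 3, 7, 11, 13, 29, 31, 37, 41, 47, ∞}.
(a,b)_2: α=2, β=-3; u≡3, v≡5 (mod 8); ε(u)ε(v)=1·0, αω(v)=2·1, βω(u)=-3·1; sum ≡ 1  ⇒  -1.
(a,b)_13: α=1, u≡11; β=0, v≡12 (mod 13); (11|13)=-1, (12|13)=+1; sign (−1)^0·-1^0·+1^1 = +1.
(a,b)_11: α=-2, u≡7; β=0, v≡6 (mod 11); (7|11)=-1, (6|11)=-1; sign (−1)^0·-1^0·-1^-2 = +1.
(a,b)_41: α=1, u≡4; β=0, v≡23 (mod 41); (4|41)=+1, (23|41)=+1; sign (−1)^0·+1^0·+1^1 = +1.
(a,b)_∞: sgn(-776581)=−, sgn(-6438)=−, so -1.
(a,b)_37: α=0, u≡25; β=1, v≡3 (mod 37); (25|37)=+1, (3|37)=+1; sign (−1)^0·+1^1·+1^0 = +1.
(a,b)_7: α=4, u≡6; β=0, v≡1 (mod 7); (6|7)=-1, (1|7)=+1; sign (−1)^0·-1^0·+1^4 = +1.
(a,b)_29: α=0, u≡14; β=1, v≡26 (mod 29); (14|29)=-1, (26|29)=-1; sign (−1)^0·-1^1·-1^0 = -1.
(a,b)_3: α=-2, u≡2; β=1, v≡2 (mod 3); (2|3)=-1, (2|3)=-1; sign (−1)^0·-1^1·-1^-2 = -1.
(a,b)_47: α=1, u≡42; β=0, v≡3 (mod 47); (42|47)=+1, (3|47)=+1; sign (−1)^0·+1^0·+1^1 = +1.
(a,b)_31: α=1, u≡20; β=0, v≡20 (mod 31); (20|31)=+1, (20|31)=+1; sign (−1)^0·+1^0·+1^1 = +1.
Ram(-776581, -6438) = {2, 3, 29, ∞}; no ℚ_2-point on the conic.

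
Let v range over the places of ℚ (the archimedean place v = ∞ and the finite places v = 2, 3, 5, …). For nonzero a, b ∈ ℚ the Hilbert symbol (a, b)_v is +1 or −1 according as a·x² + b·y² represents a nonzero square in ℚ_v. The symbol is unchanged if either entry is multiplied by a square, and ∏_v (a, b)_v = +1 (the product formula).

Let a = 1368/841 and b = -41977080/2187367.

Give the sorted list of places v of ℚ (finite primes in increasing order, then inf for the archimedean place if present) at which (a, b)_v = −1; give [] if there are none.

(a, b) ≡ (38, -22610) mod (ℚ^×)²; places V = {2, 3, 5, 7, 13, 17, 19, 29, 43, ∞}.
(a,b)_∞: sgn(38)=+, sgn(-22610)=−, so +1.
(a,b)_17: α=0, u≡1; β=1, v≡4 (mod 17); (1|17)=+1, (4|17)=+1; sign (−1)^0·+1^1·+1^0 = +1.
(a,b)_29: α=-2, u≡5; β=0, v≡10 (mod 29); (5|29)=+1, (10|29)=-1; sign (−1)^0·+1^0·-1^-2 = +1.
(a,b)_5: α=0, u≡3; β=1, v≡2 (mod 5); (3|5)=-1, (2|5)=-1; sign (−1)^0·-1^1·-1^0 = -1.
(a,b)_19: α=1, u≡3; β=3, v≡5 (mod 19); (3|19)=-1, (5|19)=+1; sign (−1)^1·-1^3·+1^1 = +1.
(a,b)_43: α=0, u≡14; β=-2, v≡29 (mod 43); (14|43)=+1, (29|43)=-1; sign (−1)^0·+1^-2·-1^0 = +1.
(a,b)_13: α=0, u≡9; β=-2, v≡3 (mod 13); (9|13)=+1, (3|13)=+1; sign (−1)^0·+1^-2·+1^0 = +1.
(a,b)_2: α=3, β=3; u≡3, v≡7 (mod 8); ε(u)ε(v)=1·1, αω(v)=3·0, βω(u)=3·1; sum ≡ 0  ⇒  +1.
(a,b)_7: α=0, u≡3; β=-1, v≡2 (mod 7); (3|7)=-1, (2|7)=+1; sign (−1)^0·-1^-1·+1^0 = -1.
(a,b)_3: α=2, u≡2; β=2, v≡1 (mod 3); (2|3)=-1, (1|3)=+1; sign (−1)^0·-1^2·+1^2 = +1.
Ram(38, -22610) = {5, 7}; no ℚ_5-point on the conic.

[5, 7]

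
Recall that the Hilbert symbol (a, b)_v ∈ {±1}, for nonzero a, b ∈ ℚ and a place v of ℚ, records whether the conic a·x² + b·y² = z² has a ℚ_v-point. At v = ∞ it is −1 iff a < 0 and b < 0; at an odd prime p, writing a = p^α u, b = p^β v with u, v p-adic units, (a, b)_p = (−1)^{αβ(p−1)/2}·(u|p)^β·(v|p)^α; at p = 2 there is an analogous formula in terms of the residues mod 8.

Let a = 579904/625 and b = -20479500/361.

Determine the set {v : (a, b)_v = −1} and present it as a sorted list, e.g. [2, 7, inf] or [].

[13, 41]

(a, b) ≡ (9061, -22755) mod (ℚ^×)²; places V = {2, 3, 5, 13, 17, 19, 37, 41, ∞}.
(a,b)_∞: sgn(9061)=+, sgn(-22755)=−, so +1.
(a,b)_41: α=1, u≡4; β=1, v≡15 (mod 41); (4|41)=+1, (15|41)=-1; sign (−1)^0·+1^1·-1^1 = -1.
(a,b)_17: α=1, u≡6; β=0, v≡15 (mod 17); (6|17)=-1, (15|17)=+1; sign (−1)^0·-1^0·+1^1 = +1.
(a,b)_37: α=0, u≡27; β=1, v≡6 (mod 37); (27|37)=+1, (6|37)=-1; sign (−1)^0·+1^1·-1^0 = +1.
(a,b)_5: α=-4, u≡4; β=3, v≡4 (mod 5); (4|5)=+1, (4|5)=+1; sign (−1)^0·+1^3·+1^-4 = +1.
(a,b)_2: α=6, β=2; u≡5, v≡5 (mod 8); ε(u)ε(v)=0·0, αω(v)=6·1, βω(u)=2·1; sum ≡ 0  ⇒  +1.
(a,b)_19: α=0, u≡7; β=-2, v≡11 (mod 19); (7|19)=+1, (11|19)=+1; sign (−1)^0·+1^-2·+1^0 = +1.
(a,b)_3: α=0, u≡1; β=3, v≡2 (mod 3); (1|3)=+1, (2|3)=-1; sign (−1)^0·+1^3·-1^0 = +1.
(a,b)_13: α=1, u≡5; β=0, v≡5 (mod 13); (5|13)=-1, (5|13)=-1; sign (−1)^0·-1^0·-1^1 = -1.
(9061, -22755 / ℚ) ramifies at {13, 41}: a division algebra.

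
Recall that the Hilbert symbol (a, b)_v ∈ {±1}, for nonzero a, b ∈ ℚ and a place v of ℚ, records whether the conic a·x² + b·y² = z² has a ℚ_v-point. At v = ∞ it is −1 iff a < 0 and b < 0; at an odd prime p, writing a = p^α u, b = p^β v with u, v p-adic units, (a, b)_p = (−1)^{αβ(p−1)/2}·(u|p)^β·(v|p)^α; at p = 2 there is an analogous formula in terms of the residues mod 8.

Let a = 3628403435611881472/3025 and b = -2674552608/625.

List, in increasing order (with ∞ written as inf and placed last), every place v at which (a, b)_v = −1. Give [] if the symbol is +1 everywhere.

[2, 7]

Mod squares: a ≡ 13, b ≡ -2063698. Check v ∈ {∞, 2, 3, 5, 7, 11, 13, 17, 23, 29}.
v=5: a=5^-2·(≡2), b=5^-4·(≡2) mod 5; (2|5)=-1, (2|5)=-1; (−1)^{-2·-4·2}·(-1)^-4·(-1)^-2 = +1.
v=∞: 13 > 0 and -2063698 < 0  ⇒  (a,b)_∞ = +1.
v=17: a=17^2·(≡2), b=17^1·(≡14) mod 17; (2|17)=+1, (14|17)=-1; (−1)^{2·1·8}·(+1)^1·(-1)^2 = +1.
v=7: a=7^2·(≡6), b=7^1·(≡6) mod 7; (6|7)=-1, (6|7)=-1; (−1)^{2·1·3}·(-1)^1·(-1)^2 = -1.
v=2: v_2(a)=18, v_2(b)=5; units ≡ 5, 7 (mod 8); ε·ε+αω+βω = 0·1+18·0+5·1 ≡ 1  ⇒  (a,b)_2 = -1.
v=13: a=13^3·(≡3), b=13^1·(≡12) mod 13; (3|13)=+1, (12|13)=+1; (−1)^{3·1·6}·(+1)^1·(+1)^3 = +1.
v=11: a=11^-2·(≡6), b=11^0·(≡1) mod 11; (6|11)=-1, (1|11)=+1; (−1)^{-2·0·5}·(-1)^0·(+1)^-2 = +1.
v=23: a=23^2·(≡13), b=23^1·(≡17) mod 23; (13|23)=+1, (17|23)=-1; (−1)^{2·1·11}·(+1)^1·(-1)^2 = +1.
v=29: a=29^2·(≡1), b=29^1·(≡5) mod 29; (1|29)=+1, (5|29)=+1; (−1)^{2·1·14}·(+1)^1·(+1)^2 = +1.
v=3: a=3^0·(≡1), b=3^4·(≡2) mod 3; (1|3)=+1, (2|3)=-1; (−1)^{0·4·1}·(+1)^4·(-1)^0 = +1.
(13, -2063698 / ℚ) ramifies at {2, 7}: a division algebra.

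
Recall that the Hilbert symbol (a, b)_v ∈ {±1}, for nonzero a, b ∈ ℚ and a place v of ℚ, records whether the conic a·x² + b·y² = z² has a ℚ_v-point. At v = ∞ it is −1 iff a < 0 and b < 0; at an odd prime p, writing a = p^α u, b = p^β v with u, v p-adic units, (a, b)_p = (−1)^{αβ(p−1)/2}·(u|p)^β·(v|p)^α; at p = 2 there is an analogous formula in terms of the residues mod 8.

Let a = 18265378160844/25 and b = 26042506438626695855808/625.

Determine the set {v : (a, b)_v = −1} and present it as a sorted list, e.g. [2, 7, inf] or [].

(a, b) ≡ (1739, 51243) mod (ℚ^×)²; places V = {2, 3, 5, 19, 29, 31, 37, 47, ∞}.
(a,b)_∞: sgn(1739)=+, sgn(51243)=+, so +1.
(a,b)_31: α=2, u≡17; β=3, v≡4 (mod 31); (17|31)=-1, (4|31)=+1; sign (−1)^0·-1^3·+1^2 = -1.
(a,b)_3: α=2, u≡2; β=3, v≡2 (mod 3); (2|3)=-1, (2|3)=-1; sign (−1)^0·-1^3·-1^2 = -1.
(a,b)_37: α=1, u≡36; β=2, v≡35 (mod 37); (36|37)=+1, (35|37)=-1; sign (−1)^0·+1^2·-1^1 = -1.
(a,b)_2: α=2, β=6; u≡3, v≡3 (mod 8); ε(u)ε(v)=1·1, αω(v)=2·1, βω(u)=6·1; sum ≡ 1  ⇒  -1.
(a,b)_29: α=2, u≡4; β=3, v≡26 (mod 29); (4|29)=+1, (26|29)=-1; sign (−1)^0·+1^3·-1^2 = +1.
(a,b)_5: α=-2, u≡4; β=-4, v≡3 (mod 5); (4|5)=+1, (3|5)=-1; sign (−1)^0·+1^-4·-1^-2 = +1.
(a,b)_19: α=2, u≡13; β=3, v≡8 (mod 19); (13|19)=-1, (8|19)=-1; sign (−1)^0·-1^3·-1^2 = -1.
(a,b)_47: α=1, u≡21; β=2, v≡20 (mod 47); (21|47)=+1, (20|47)=-1; sign (−1)^0·+1^2·-1^1 = -1.
Ram(1739, 51243) = {2, 3, 19, 31, 37, 47}; no ℚ_2-point on the conic.

[2, 3, 19, 31, 37, 47]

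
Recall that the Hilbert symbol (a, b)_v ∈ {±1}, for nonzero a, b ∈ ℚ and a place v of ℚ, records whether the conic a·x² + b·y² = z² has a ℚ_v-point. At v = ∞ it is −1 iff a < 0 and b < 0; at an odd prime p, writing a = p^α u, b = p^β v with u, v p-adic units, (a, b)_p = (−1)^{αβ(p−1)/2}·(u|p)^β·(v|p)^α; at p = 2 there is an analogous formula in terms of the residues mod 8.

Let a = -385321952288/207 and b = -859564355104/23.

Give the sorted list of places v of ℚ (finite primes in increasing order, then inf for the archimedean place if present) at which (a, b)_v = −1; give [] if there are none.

Mod squares: a ≡ -79534, b ≡ -177422. Check v ∈ {∞, 2, 3, 7, 13, 19, 23, 29}.
v=2: v_2(a)=5, v_2(b)=5; units ≡ 1, 1 (mod 8); ε·ε+αω+βω = 0·0+5·0+5·0 ≡ 0  ⇒  (a,b)_2 = +1.
v=23: a=23^-1·(≡17), b=23^-1·(≡14) mod 23; (17|23)=-1, (14|23)=-1; (−1)^{-1·-1·11}·(-1)^-1·(-1)^-1 = -1.
v=19: a=19^1·(≡10), b=19^1·(≡2) mod 19; (10|19)=-1, (2|19)=-1; (−1)^{1·1·9}·(-1)^1·(-1)^1 = -1.
v=29: a=29^2·(≡16), b=29^3·(≡20) mod 29; (16|29)=+1, (20|29)=+1; (−1)^{2·3·14}·(+1)^3·(+1)^2 = +1.
v=7: a=7^3·(≡5), b=7^3·(≡4) mod 7; (5|7)=-1, (4|7)=+1; (−1)^{3·3·3}·(-1)^3·(+1)^3 = +1.
v=∞: -79534 < 0 and -177422 < 0  ⇒  (a,b)_∞ = -1.
v=3: a=3^-2·(≡2), b=3^0·(≡1) mod 3; (2|3)=-1, (1|3)=+1; (−1)^{-2·0·1}·(-1)^0·(+1)^-2 = +1.
v=13: a=13^3·(≡8), b=13^2·(≡8) mod 13; (8|13)=-1, (8|13)=-1; (−1)^{3·2·6}·(-1)^2·(-1)^3 = -1.
Ram(-79534, -177422) = {13, 19, 23, ∞}; no ℚ_13-point on the conic.

[13, 19, 23, inf]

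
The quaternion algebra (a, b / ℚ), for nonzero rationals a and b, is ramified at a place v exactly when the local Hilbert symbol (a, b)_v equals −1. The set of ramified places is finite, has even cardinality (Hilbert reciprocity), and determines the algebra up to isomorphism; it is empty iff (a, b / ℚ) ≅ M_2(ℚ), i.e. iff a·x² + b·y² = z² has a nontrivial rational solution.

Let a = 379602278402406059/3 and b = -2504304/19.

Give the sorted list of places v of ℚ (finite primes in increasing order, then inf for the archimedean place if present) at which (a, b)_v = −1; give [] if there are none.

[3, 7, 13, 19]

Mod squares: a ≡ 691587897, b ≡ -330429. Check v ∈ {∞, 2, 3, 7, 11, 13, 17, 19, 23, 31}.
v=13: a=13^1·(≡4), b=13^0·(≡7) mod 13; (4|13)=+1, (7|13)=-1; (−1)^{1·0·6}·(+1)^0·(-1)^1 = -1.
v=31: a=31^3·(≡26), b=31^1·(≡5) mod 31; (26|31)=-1, (5|31)=+1; (−1)^{3·1·15}·(-1)^1·(+1)^3 = +1.
v=3: a=3^-1·(≡2), b=3^3·(≡2) mod 3; (2|3)=-1, (2|3)=-1; (−1)^{-1·3·1}·(-1)^3·(-1)^-1 = -1.
v=7: a=7^3·(≡6), b=7^0·(≡6) mod 7; (6|7)=-1, (6|7)=-1; (−1)^{3·0·3}·(-1)^0·(-1)^3 = -1.
v=2: v_2(a)=0, v_2(b)=4; units ≡ 1, 3 (mod 8); ε·ε+αω+βω = 0·1+0·1+4·0 ≡ 0  ⇒  (a,b)_2 = +1.
v=19: a=19^1·(≡12), b=19^-1·(≡10) mod 19; (12|19)=-1, (10|19)=-1; (−1)^{1·-1·9}·(-1)^-1·(-1)^1 = -1.
v=23: a=23^1·(≡4), b=23^0·(≡16) mod 23; (4|23)=+1, (16|23)=+1; (−1)^{1·0·11}·(+1)^0·(+1)^1 = +1.
v=11: a=11^3·(≡4), b=11^1·(≡10) mod 11; (4|11)=+1, (10|11)=-1; (−1)^{3·1·5}·(+1)^1·(-1)^3 = +1.
v=∞: 691587897 > 0 and -330429 < 0  ⇒  (a,b)_∞ = +1.
v=17: a=17^3·(≡3), b=17^1·(≡5) mod 17; (3|17)=-1, (5|17)=-1; (−1)^{3·1·8}·(-1)^1·(-1)^3 = +1.
Ram(691587897, -330429) = {3, 7, 13, 19}; no ℚ_3-point on the conic.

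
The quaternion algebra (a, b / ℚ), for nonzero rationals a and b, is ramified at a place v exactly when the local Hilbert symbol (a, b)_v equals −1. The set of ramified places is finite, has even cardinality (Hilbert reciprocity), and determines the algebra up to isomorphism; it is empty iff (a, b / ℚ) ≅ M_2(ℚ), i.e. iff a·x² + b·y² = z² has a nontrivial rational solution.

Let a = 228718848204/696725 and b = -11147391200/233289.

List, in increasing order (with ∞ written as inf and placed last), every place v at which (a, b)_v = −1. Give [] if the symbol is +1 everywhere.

(a, b) ≡ (5157911, -638) mod (ℚ^×)²; places V = {2, 3, 5, 7, 11, 19, 23, 29, 31, 37, ∞}.
(a,b)_19: α=1, u≡9; β=2, v≡8 (mod 19); (9|19)=+1, (8|19)=-1; sign (−1)^0·+1^2·-1^1 = -1.
(a,b)_7: α=2, u≡3; β=-2, v≡6 (mod 7); (3|7)=-1, (6|7)=-1; sign (−1)^0·-1^-2·-1^2 = +1.
(a,b)_∞: sgn(5157911)=+, sgn(-638)=−, so +1.
(a,b)_5: α=-2, u≡1; β=2, v≡3 (mod 5); (1|5)=+1, (3|5)=-1; sign (−1)^0·+1^2·-1^-2 = +1.
(a,b)_2: α=2, β=5; u≡7, v≡1 (mod 8); ε(u)ε(v)=1·0, αω(v)=2·0, βω(u)=5·0; sum ≡ 0  ⇒  +1.
(a,b)_3: α=8, u≡2; β=-2, v≡1 (mod 3); (2|3)=-1, (1|3)=+1; sign (−1)^0·-1^-2·+1^8 = +1.
(a,b)_29: α=-1, u≡17; β=1, v≡22 (mod 29); (17|29)=-1, (22|29)=+1; sign (−1)^0·-1^1·+1^-1 = -1.
(a,b)_11: α=1, u≡3; β=3, v≡2 (mod 11); (3|11)=+1, (2|11)=-1; sign (−1)^1·+1^3·-1^1 = +1.
(a,b)_23: α=1, u≡17; β=-2, v≡8 (mod 23); (17|23)=-1, (8|23)=+1; sign (−1)^0·-1^-2·+1^1 = +1.
(a,b)_31: α=-2, u≡14; β=0, v≡21 (mod 31); (14|31)=+1, (21|31)=-1; sign (−1)^0·+1^0·-1^-2 = +1.
(a,b)_37: α=1, u≡18; β=0, v≡7 (mod 37); (18|37)=-1, (7|37)=+1; sign (−1)^0·-1^0·+1^1 = +1.
|Ram(5157911, -638)| = 2, even; anisotropic at {19, 29}.

[19, 29]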